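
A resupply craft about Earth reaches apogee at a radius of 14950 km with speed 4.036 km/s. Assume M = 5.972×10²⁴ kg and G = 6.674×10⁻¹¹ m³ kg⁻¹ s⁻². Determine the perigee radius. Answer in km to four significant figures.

μ = GM = 6.674×10⁻¹¹ × 5.972×10²⁴ = 3.986×10¹⁴ m³/s².
r_a = 1.495×10⁷ m.
Specific energy ε = v²/2 − μ/r = -1.852×10⁷ J/kg, so a = −μ/(2ε) = 1.076×10⁷ m.
The apsides satisfy r_p + r_a = 2a, so the perigee radius is 2a − r_a = 6.576×10⁶ m = 6576.2 km.

perigee radius ≈ 6576 km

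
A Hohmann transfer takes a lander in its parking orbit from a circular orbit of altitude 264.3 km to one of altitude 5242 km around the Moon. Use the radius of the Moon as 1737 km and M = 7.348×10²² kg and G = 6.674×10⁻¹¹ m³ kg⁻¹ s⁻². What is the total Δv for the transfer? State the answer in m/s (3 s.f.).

μ = GM = 6.674×10⁻¹¹ × 7.348×10²² = 4.904×10¹² m³/s².
r₁ = 1737 + 264.3 = 2001.3 km = 2.0013×10⁶ m.
r₂ = 1737 + 5242 = 6979.0 km = 6.9790×10⁶ m.
Transfer ellipse a_t = (r₁ + r₂)/2 = 4.490×10⁶ m.
At r₁: circular v_c1 = √(μ/r₁) = 1565 m/s; transfer-perilune v_p = √[μ(2/r₁ − 1/a_t)] = 1952 m/s.
Δv₁ = v_p − v_c1 = 386.2 m/s.
At r₂: circular v_c2 = √(μ/r₂) = 838.3 m/s; transfer-apolune v_a = √[μ(2/r₂ − 1/a_t)] = 559.6 m/s.
Δv₂ = v_c2 − v_a = 278.6 m/s.
Total Δv = Δv₁ + Δv₂ = 664.8 m/s.

Δv_total ≈ 665 m/s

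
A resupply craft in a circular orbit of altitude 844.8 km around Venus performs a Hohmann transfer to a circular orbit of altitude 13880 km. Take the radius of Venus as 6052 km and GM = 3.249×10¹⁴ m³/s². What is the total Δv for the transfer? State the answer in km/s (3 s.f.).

Δv_total ≈ 2.65 km/s

r₁ = 6052 + 844.8 = 6896.8 km = 6.8968×10⁶ m.
r₂ = 6052 + 13880 = 19932 km = 1.9932×10⁷ m.
Transfer ellipse a_t = (r₁ + r₂)/2 = 1.341×10⁷ m.
At r₁: circular v_c1 = √(μ/r₁) = 6864 m/s; transfer-periapsis v_p = √[μ(2/r₁ − 1/a_t)] = 8366 m/s.
Δv₁ = v_p − v_c1 = 1503 m/s.
At r₂: circular v_c2 = √(μ/r₂) = 4037 m/s; transfer-apoapsis v_a = √[μ(2/r₂ − 1/a_t)] = 2895 m/s.
Δv₂ = v_c2 − v_a = 1142 m/s.
Total Δv = Δv₁ + Δv₂ = 2645 m/s = 2.645 km/s.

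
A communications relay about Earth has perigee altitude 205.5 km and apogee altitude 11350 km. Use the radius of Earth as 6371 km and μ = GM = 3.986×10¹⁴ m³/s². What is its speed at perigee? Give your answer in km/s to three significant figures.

r_p = 6371 + 205.5 = 6576.5 km = 6.5765×10⁶ m.
r_a = 6371 + 11350 = 17721 km = 1.7721×10⁷ m.
Semi-major axis a = (r_p + r_a)/2 = 12149 km = 1.215×10⁷ m.
Vis-viva: v² = μ(2/r − 1/a) = 3.986×10¹⁴ × (3.041×10⁻⁷ − 8.231×10⁻⁸) = 8.841×10⁷ m²/s².
v = 9403 m/s = 9.403 km/s.

v ≈ 9.40 km/s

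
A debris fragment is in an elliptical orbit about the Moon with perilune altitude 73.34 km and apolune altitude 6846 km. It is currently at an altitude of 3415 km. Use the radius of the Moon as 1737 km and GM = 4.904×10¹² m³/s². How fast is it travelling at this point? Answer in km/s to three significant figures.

r_p = 1737 + 73.34 = 1810.3 km = 1.8103×10⁶ m.
r_a = 1737 + 6846 = 8583.0 km = 8.5830×10⁶ m.
r = 1737 + 3415 = 5152.0 km = 5.152×10⁶ m.
Semi-major axis a = (r_p + r_a)/2 = 5196.7 km = 5.197×10⁶ m.
Vis-viva: v² = μ(2/r − 1/a) = 4.904×10¹² × (3.882×10⁻⁷ − 1.924×10⁻⁷) = 9.600×10⁵ m²/s².
v = 979.8 m/s = 0.9798 km/s.

v ≈ 0.98 km/s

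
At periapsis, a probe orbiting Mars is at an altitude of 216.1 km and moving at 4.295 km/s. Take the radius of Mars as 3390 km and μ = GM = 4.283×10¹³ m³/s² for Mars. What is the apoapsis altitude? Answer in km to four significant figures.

r_p = 3390 + 216.1 = 3606.1 km = 3.606×10⁶ m.
Specific energy ε = v²/2 − μ/r = -2.654×10⁶ J/kg, so a = −μ/(2ε) = 8.070×10⁶ m.
The apsides satisfy r_p + r_a = 2a, so the apoapsis radius is 2a − r_p = 1.253×10⁷ m = 12534 km.
Apoapsis altitude = 12534 − 3390 = 9144.3 km.

apoapsis altitude ≈ 9144 km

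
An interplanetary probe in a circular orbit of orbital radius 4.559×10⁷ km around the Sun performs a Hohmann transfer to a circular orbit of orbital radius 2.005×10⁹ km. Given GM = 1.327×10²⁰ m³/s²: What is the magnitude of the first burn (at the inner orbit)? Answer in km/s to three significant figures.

Δv ≈ 21.5 km/s

r₁ = 4.559×10⁷ km = 4.559×10¹⁰ m.
r₂ = 2.005×10⁹ km = 2.005×10¹² m.
Transfer ellipse a_t = (r₁ + r₂)/2 = 1.025×10¹² m.
At r₁: circular v_c1 = √(μ/r₁) = 53950 m/s; transfer-perihelion v_p = √[μ(2/r₁ − 1/a_t)] = 75450 m/s.
Δv₁ = v_p − v_c1 = 21490 m/s.
= 21.49 km/s.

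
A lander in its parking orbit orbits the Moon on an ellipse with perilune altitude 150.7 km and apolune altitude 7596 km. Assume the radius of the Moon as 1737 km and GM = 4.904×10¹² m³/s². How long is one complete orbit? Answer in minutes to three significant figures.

r_p = 1737 + 150.7 = 1887.7 km = 1.8877×10⁶ m.
r_a = 1737 + 7596 = 9333.0 km = 9.3330×10⁶ m.
Semi-major axis a = (r_p + r_a)/2 = (1887.7 + 9333.0)/2 = 5610.4 km = 5.610×10⁶ m.
By Kepler's third law T = 2π√(a³/μ) = 2π × 6.001×10³ = 3.770×10⁴ s.
= 628.4 minutes.

T ≈ 628 minutes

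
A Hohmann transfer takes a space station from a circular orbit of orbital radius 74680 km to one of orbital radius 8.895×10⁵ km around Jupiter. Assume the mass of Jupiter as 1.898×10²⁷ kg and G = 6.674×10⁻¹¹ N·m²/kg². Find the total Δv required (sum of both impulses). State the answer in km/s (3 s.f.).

Δv_total ≈ 22.0 km/s

μ = GM = 6.674×10⁻¹¹ × 1.898×10²⁷ = 1.267×10¹⁷ m³/s².
r₁ = 74680 km = 7.468×10⁷ m.
r₂ = 8.895×10⁵ km = 8.895×10⁸ m.
Transfer ellipse a_t = (r₁ + r₂)/2 = 4.821×10⁸ m.
At r₁: circular v_c1 = √(μ/r₁) = 41180 m/s; transfer-perijove v_p = √[μ(2/r₁ − 1/a_t)] = 55940 m/s.
Δv₁ = v_p − v_c1 = 14760 m/s.
At r₂: circular v_c2 = √(μ/r₂) = 11930 m/s; transfer-apojove v_a = √[μ(2/r₂ − 1/a_t)] = 4697 m/s.
Δv₂ = v_c2 − v_a = 7237 m/s.
Total Δv = Δv₁ + Δv₂ = 21990 m/s = 21.99 km/s.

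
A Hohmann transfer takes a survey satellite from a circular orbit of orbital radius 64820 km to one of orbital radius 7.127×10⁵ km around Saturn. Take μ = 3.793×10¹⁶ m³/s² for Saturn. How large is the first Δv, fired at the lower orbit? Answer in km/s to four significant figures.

r₁ = 64820 km = 6.482×10⁷ m.
r₂ = 7.127×10⁵ km = 7.127×10⁸ m.
Transfer ellipse a_t = (r₁ + r₂)/2 = 3.888×10⁸ m.
At r₁: circular v_c1 = √(μ/r₁) = 24190 m/s; transfer-perikrone v_p = √[μ(2/r₁ − 1/a_t)] = 32750 m/s.
Δv₁ = v_p − v_c1 = 8563 m/s.
= 8.563 km/s.

Δv ≈ 8.563 km/s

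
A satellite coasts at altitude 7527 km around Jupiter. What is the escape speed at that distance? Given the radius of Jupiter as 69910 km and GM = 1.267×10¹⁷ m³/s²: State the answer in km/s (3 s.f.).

r = 69910 + 7527 = 77437 km = 7.7437×10⁷ m.
Escape speed v_esc = √(2μ/r) = √(2 × 1.267×10¹⁷ / 7.744×10⁷) = √(3.272×10⁹) = 57200 m/s.
= 57.20 km/s.

v_esc ≈ 57.2 km/s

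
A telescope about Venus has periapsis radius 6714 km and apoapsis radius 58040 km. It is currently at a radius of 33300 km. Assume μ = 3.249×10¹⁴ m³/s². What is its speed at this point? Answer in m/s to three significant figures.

Semi-major axis a = (r_p + r_a)/2 = 32377 km = 3.238×10⁷ m.
Vis-viva: v² = μ(2/r − 1/a) = 3.249×10¹⁴ × (6.006×10⁻⁸ − 3.089×10⁻⁸) = 9.479×10⁶ m²/s².
v = 3079 m/s.

v ≈ 3080 m/s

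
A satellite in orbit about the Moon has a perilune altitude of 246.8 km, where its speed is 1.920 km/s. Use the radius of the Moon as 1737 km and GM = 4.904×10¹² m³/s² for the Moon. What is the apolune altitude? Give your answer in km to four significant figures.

r_p = 1737 + 246.8 = 1983.8 km = 1.984×10⁶ m.
Specific energy ε = v²/2 − μ/r = -6.288×10⁵ J/kg, so a = −μ/(2ε) = 3.899×10⁶ m.
The apsides satisfy r_p + r_a = 2a, so the apolune radius is 2a − r_p = 5.815×10⁶ m = 5814.9 km.
Apolune altitude = 5814.9 − 1737 = 4077.9 km.

apolune altitude ≈ 4078 km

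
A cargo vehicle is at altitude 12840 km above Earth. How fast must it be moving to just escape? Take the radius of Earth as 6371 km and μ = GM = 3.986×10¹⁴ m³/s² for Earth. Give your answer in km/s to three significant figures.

v_esc ≈ 6.44 km/s

r = 6371 + 12840 = 19211 km = 1.9211×10⁷ m.
Escape speed v_esc = √(2μ/r) = √(2 × 3.986×10¹⁴ / 1.921×10⁷) = √(4.150×10⁷) = 6442 m/s.
= 6.442 km/s.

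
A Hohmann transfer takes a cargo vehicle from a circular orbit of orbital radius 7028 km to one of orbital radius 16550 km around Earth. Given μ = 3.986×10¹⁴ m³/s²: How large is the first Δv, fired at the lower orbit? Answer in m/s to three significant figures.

r₁ = 7028 km = 7.028×10⁶ m.
r₂ = 16550 km = 1.655×10⁷ m.
Transfer ellipse a_t = (r₁ + r₂)/2 = 1.179×10⁷ m.
At r₁: circular v_c1 = √(μ/r₁) = 7531 m/s; transfer-perigee v_p = √[μ(2/r₁ − 1/a_t)] = 8923 m/s.
Δv₁ = v_p − v_c1 = 1392 m/s.

Δv ≈ 1390 m/s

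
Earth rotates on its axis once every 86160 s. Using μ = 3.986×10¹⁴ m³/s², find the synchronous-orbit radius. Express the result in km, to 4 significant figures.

A synchronous orbit has period T, so by Kepler's third law a = (μT²/4π²)^(1/3).
μT²/4π² = 3.986×10¹⁴ × (8.616×10⁴)² / 39.48 = 7.495×10²² m³.
a = 4.216×10⁷ m = 42163 km.

r_sync ≈ 42160 km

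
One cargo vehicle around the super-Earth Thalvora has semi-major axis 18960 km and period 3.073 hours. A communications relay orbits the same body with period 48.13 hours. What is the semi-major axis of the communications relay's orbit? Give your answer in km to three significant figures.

a₂ ≈ 1.19×10⁵ km

Kepler's third law: a³ ∝ T², so a₂ = a₁ (T₂/T₁)^(2/3).
T₂/T₁ = 15.66, (T₂/T₁)^(2/3) = 6.260.
a₂ = 18960 × 6.260 = 1.187×10⁵ km.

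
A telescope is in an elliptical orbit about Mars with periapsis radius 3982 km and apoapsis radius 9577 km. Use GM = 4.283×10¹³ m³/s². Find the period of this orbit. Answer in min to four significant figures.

Semi-major axis a = (r_p + r_a)/2 = (3982.0 + 9577.0)/2 = 6779.5 km = 6.780×10⁶ m.
By Kepler's third law T = 2π√(a³/μ) = 2π × 2.697×10³ = 1.695×10⁴ s.
= 282.5 min.

T ≈ 282.5 min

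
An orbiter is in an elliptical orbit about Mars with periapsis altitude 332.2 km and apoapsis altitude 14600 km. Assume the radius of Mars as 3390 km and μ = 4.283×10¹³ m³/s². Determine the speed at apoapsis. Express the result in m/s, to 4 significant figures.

v ≈ 903.5 m/s

r_p = 3390 + 332.2 = 3722.2 km = 3.7222×10⁶ m.
r_a = 3390 + 14600 = 17990 km = 1.7990×10⁷ m.
Semi-major axis a = (r_p + r_a)/2 = 10856 km = 1.086×10⁷ m.
Vis-viva: v² = μ(2/r − 1/a) = 4.283×10¹³ × (1.112×10⁻⁷ − 9.211×10⁻⁸) = 8.163×10⁵ m²/s².
v = 903.5 m/s.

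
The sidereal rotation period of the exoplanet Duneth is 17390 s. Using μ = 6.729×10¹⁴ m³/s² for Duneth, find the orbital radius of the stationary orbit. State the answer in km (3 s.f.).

A synchronous orbit has period T, so by Kepler's third law a = (μT²/4π²)^(1/3).
μT²/4π² = 6.729×10¹⁴ × (1.739×10⁴)² / 39.48 = 5.155×10²¹ m³.
a = 1.727×10⁷ m = 17274 km.

r_sync ≈ 17300 km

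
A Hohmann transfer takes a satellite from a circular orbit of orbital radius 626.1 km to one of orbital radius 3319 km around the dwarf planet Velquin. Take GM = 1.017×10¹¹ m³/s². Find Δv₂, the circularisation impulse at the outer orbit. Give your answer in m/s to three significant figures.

r₁ = 626.1 km = 6.261×10⁵ m.
r₂ = 3319 km = 3.319×10⁶ m.
Transfer ellipse a_t = (r₁ + r₂)/2 = 1.973×10⁶ m.
At r₁: circular v_c1 = √(μ/r₁) = 403.0 m/s; transfer-periapsis v_p = √[μ(2/r₁ − 1/a_t)] = 522.8 m/s.
At r₂: circular v_c2 = √(μ/r₂) = 175.0 m/s; transfer-apoapsis v_a = √[μ(2/r₂ − 1/a_t)] = 98.62 m/s.
Δv₂ = v_c2 − v_a = 76.43 m/s.

Δv ≈ 76.4 m/s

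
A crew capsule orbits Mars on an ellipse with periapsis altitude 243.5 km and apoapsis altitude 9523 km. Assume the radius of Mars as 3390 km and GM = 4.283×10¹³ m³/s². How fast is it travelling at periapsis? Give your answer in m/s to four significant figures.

r_p = 3390 + 243.5 = 3633.5 km = 3.6335×10⁶ m.
r_a = 3390 + 9523 = 12913 km = 1.2913×10⁷ m.
Semi-major axis a = (r_p + r_a)/2 = 8273.2 km = 8.273×10⁶ m.
Vis-viva: v² = μ(2/r − 1/a) = 4.283×10¹³ × (5.504×10⁻⁷ − 1.209×10⁻⁷) = 1.840×10⁷ m²/s².
v = 4289 m/s.

v ≈ 4289 m/s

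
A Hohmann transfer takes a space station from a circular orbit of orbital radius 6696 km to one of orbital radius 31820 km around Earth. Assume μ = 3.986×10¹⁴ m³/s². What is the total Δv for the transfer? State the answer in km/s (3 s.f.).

r₁ = 6696 km = 6.696×10⁶ m.
r₂ = 31820 km = 3.182×10⁷ m.
Transfer ellipse a_t = (r₁ + r₂)/2 = 1.926×10⁷ m.
At r₁: circular v_c1 = √(μ/r₁) = 7715 m/s; transfer-perigee v_p = √[μ(2/r₁ − 1/a_t)] = 9918 m/s.
Δv₁ = v_p − v_c1 = 2202 m/s.
At r₂: circular v_c2 = √(μ/r₂) = 3539 m/s; transfer-apogee v_a = √[μ(2/r₂ − 1/a_t)] = 2087 m/s.
Δv₂ = v_c2 − v_a = 1452 m/s.
Total Δv = Δv₁ + Δv₂ = 3654 m/s = 3.654 km/s.

Δv_total ≈ 3.65 km/s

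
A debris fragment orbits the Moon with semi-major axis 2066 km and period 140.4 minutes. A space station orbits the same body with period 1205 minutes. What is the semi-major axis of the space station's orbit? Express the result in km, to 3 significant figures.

Kepler's third law: a³ ∝ T², so a₂ = a₁ (T₂/T₁)^(2/3).
T₂/T₁ = 8.583, (T₂/T₁)^(2/3) = 4.192.
a₂ = 2066 × 4.192 = 8661 km.

a₂ ≈ 8660 km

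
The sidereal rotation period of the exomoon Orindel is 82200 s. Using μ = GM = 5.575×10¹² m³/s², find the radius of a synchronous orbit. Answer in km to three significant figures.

r_sync ≈ 9840 km

A synchronous orbit has period T, so by Kepler's third law a = (μT²/4π²)^(1/3).
μT²/4π² = 5.575×10¹² × (8.220×10⁴)² / 39.48 = 9.542×10²⁰ m³.
a = 9.845×10⁶ m = 9844.9 km.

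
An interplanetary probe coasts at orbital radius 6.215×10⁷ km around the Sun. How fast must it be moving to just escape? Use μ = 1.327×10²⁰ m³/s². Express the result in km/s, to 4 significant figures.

v_esc ≈ 65.35 km/s

r = 6.215×10⁷ km = 6.215×10¹⁰ m.
Escape speed v_esc = √(2μ/r) = √(2 × 1.327×10²⁰ / 6.215×10¹⁰) = √(4.270×10⁹) = 65350 m/s.
= 65.35 km/s.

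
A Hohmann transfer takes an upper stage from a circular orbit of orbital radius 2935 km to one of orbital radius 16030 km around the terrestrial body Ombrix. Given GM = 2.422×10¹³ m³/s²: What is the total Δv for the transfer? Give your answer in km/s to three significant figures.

Δv_total ≈ 1.41 km/s

r₁ = 2935 km = 2.935×10⁶ m.
r₂ = 16030 km = 1.603×10⁷ m.
Transfer ellipse a_t = (r₁ + r₂)/2 = 9.482×10⁶ m.
At r₁: circular v_c1 = √(μ/r₁) = 2873 m/s; transfer-periapsis v_p = √[μ(2/r₁ − 1/a_t)] = 3735 m/s.
Δv₁ = v_p − v_c1 = 862.3 m/s.
At r₂: circular v_c2 = √(μ/r₂) = 1229 m/s; transfer-apoapsis v_a = √[μ(2/r₂ − 1/a_t)] = 683.9 m/s.
Δv₂ = v_c2 − v_a = 545.3 m/s.
Total Δv = Δv₁ + Δv₂ = 1408 m/s = 1.408 km/s.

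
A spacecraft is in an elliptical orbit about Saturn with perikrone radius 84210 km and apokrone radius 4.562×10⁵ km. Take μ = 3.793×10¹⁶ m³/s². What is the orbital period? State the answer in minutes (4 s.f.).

T ≈ 2388 minutes

Semi-major axis a = (r_p + r_a)/2 = (84210 + 4.5620×10⁵)/2 = 2.7020×10⁵ km = 2.702×10⁸ m.
By Kepler's third law T = 2π√(a³/μ) = 2π × 2.281×10⁴ = 1.433×10⁵ s.
= 2388 minutes.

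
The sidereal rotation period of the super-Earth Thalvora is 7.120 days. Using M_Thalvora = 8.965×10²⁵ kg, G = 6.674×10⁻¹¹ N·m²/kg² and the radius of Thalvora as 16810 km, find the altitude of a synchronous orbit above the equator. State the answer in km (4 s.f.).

μ = GM = 6.674×10⁻¹¹ × 8.965×10²⁵ = 5.983×10¹⁵ m³/s².
T = 7.120 days = 6.152×10⁵ s.
A synchronous orbit has period T, so by Kepler's third law a = (μT²/4π²)^(1/3).
μT²/4π² = 5.983×10¹⁵ × (6.152×10⁵)² / 39.48 = 5.735×10²⁵ m³.
a = 3.856×10⁸ m = 3.8565×10⁵ km.
Altitude h = a − R = 3.8565×10⁵ − 16810 = 3.6884×10⁵ km.

h_sync ≈ 3.688×10⁵ km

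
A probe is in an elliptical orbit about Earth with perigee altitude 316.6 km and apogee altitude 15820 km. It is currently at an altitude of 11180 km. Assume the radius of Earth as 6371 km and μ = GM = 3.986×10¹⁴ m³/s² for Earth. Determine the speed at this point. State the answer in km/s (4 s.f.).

v ≈ 4.221 km/s

r_p = 6371 + 316.6 = 6687.6 km = 6.6876×10⁶ m.
r_a = 6371 + 15820 = 22191 km = 2.2191×10⁷ m.
r = 6371 + 11180 = 17551 km = 1.755×10⁷ m.
Semi-major axis a = (r_p + r_a)/2 = 14439 km = 1.444×10⁷ m.
Vis-viva: v² = μ(2/r − 1/a) = 3.986×10¹⁴ × (1.140×10⁻⁷ − 6.926×10⁻⁸) = 1.782×10⁷ m²/s².
v = 4221 m/s = 4.221 km/s.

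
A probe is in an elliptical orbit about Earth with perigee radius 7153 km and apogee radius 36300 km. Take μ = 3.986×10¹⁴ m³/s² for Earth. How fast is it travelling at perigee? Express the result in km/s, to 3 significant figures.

v ≈ 9.65 km/s

Semi-major axis a = (r_p + r_a)/2 = 21726 km = 2.173×10⁷ m.
Vis-viva: v² = μ(2/r − 1/a) = 3.986×10¹⁴ × (2.796×10⁻⁷ − 4.603×10⁻⁸) = 9.310×10⁷ m²/s².
v = 9649 m/s = 9.649 km/s.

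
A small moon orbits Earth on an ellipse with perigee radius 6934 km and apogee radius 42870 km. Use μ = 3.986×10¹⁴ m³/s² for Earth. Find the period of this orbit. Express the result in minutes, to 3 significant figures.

T ≈ 652 minutes

Semi-major axis a = (r_p + r_a)/2 = (6934.0 + 42870)/2 = 24902 km = 2.490×10⁷ m.
By Kepler's third law T = 2π√(a³/μ) = 2π × 6.224×10³ = 3.911×10⁴ s.
= 651.8 minutes.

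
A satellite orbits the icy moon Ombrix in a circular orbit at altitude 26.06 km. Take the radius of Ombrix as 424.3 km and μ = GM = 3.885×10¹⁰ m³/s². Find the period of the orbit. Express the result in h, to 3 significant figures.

r = 424.3 + 26.06 = 450.36 km = 4.5036×10⁵ m.
Kepler's third law: T = 2π√(r³/μ) = 2π√((4.504×10⁵)³ / 3.885×10¹⁰).
r³/μ = 2.351×10⁶ s², so T = 2π × 1.533×10³ = 9.634×10³ s.
Converting: 9.634×10³ s ÷ 3600 = 2.676 h.

T ≈ 2.68 h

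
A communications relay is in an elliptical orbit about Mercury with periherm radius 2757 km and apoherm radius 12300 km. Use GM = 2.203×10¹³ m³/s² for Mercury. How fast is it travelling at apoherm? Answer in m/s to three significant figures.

Semi-major axis a = (r_p + r_a)/2 = 7528.5 km = 7.528×10⁶ m.
Vis-viva: v² = μ(2/r − 1/a) = 2.203×10¹³ × (1.626×10⁻⁷ − 1.328×10⁻⁷) = 6.559×10⁵ m²/s².
v = 809.9 m/s.

v ≈ 810 m/s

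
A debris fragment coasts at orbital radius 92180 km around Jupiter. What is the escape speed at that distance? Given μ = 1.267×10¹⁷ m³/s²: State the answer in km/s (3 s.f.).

v_esc ≈ 52.4 km/s

r = 92180 km = 9.218×10⁷ m.
Escape speed v_esc = √(2μ/r) = √(2 × 1.267×10¹⁷ / 9.218×10⁷) = √(2.749×10⁹) = 52430 m/s.
= 52.43 km/s.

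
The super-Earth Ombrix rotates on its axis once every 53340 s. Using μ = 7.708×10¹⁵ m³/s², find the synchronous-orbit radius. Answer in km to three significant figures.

r_sync ≈ 82200 km

A synchronous orbit has period T, so by Kepler's third law a = (μT²/4π²)^(1/3).
μT²/4π² = 7.708×10¹⁵ × (5.334×10⁴)² / 39.48 = 5.555×10²³ m³.
a = 8.220×10⁷ m = 82205 km.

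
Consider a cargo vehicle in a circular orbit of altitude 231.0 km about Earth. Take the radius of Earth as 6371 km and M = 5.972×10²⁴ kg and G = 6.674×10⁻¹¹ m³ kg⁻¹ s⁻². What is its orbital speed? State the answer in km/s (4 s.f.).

μ = GM = 6.674×10⁻¹¹ × 5.972×10²⁴ = 3.986×10¹⁴ m³/s².
r = 6371 + 231.0 = 6602.0 km = 6.6020×10⁶ m.
For a circular orbit v = √(μ/r) = √(3.986×10¹⁴ / 6.602×10⁶) = √(6.037×10⁷) = 7770 m/s.
That is 7.770 km/s.

v ≈ 7.770 km/s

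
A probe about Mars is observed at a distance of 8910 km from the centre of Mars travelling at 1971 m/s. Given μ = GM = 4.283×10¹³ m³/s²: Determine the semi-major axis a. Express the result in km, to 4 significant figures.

r = 8.910×10⁶ m.
Specific orbital energy ε = v²/2 − μ/r = (1971)²/2 − 4.283×10¹³/8.910×10⁶ = -2.865×10⁶ J/kg.
Since ε = −μ/(2a), a = −μ/(2ε) = 7.476×10⁶ m = 7475.9 km.

a ≈ 7476 km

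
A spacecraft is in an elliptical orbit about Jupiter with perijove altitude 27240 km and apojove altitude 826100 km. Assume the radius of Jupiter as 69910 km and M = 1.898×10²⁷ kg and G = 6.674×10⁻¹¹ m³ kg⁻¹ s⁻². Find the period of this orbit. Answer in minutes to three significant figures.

T ≈ 3260 minutes

μ = GM = 6.674×10⁻¹¹ × 1.898×10²⁷ = 1.267×10¹⁷ m³/s².
r_p = 69910 + 27240 = 97150 km = 9.7150×10⁷ m.
r_a = 69910 + 826100 = 896010 km = 8.9601×10⁸ m.
Semi-major axis a = (r_p + r_a)/2 = (97150 + 8.9601×10⁵)/2 = 4.9658×10⁵ km = 4.966×10⁸ m.
By Kepler's third law T = 2π√(a³/μ) = 2π × 3.109×10⁴ = 1.954×10⁵ s.
= 3256 minutes.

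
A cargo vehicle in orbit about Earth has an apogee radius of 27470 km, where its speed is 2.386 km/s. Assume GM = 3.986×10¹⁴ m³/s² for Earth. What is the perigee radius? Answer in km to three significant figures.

r_a = 2.747×10⁷ m.
Specific energy ε = v²/2 − μ/r = -1.166×10⁷ J/kg, so a = −μ/(2ε) = 1.709×10⁷ m.
The apsides satisfy r_p + r_a = 2a, so the perigee radius is 2a − r_a = 6.704×10⁶ m = 6703.9 km.

perigee radius ≈ 6700 km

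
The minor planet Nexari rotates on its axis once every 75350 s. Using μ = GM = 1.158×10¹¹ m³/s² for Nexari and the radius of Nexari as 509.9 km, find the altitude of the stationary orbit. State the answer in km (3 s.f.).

A synchronous orbit has period T, so by Kepler's third law a = (μT²/4π²)^(1/3).
μT²/4π² = 1.158×10¹¹ × (7.535×10⁴)² / 39.48 = 1.665×10¹⁹ m³.
a = 2.554×10⁶ m = 2553.7 km.
Altitude h = a − R = 2553.7 − 509.9 = 2043.8 km.

h_sync ≈ 2040 km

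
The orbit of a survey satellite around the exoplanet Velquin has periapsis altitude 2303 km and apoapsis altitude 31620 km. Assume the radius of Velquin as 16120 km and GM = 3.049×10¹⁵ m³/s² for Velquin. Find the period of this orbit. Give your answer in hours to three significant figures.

r_p = 16120 + 2303 = 18423 km = 1.8423×10⁷ m.
r_a = 16120 + 31620 = 47740 km = 4.7740×10⁷ m.
Semi-major axis a = (r_p + r_a)/2 = (18423 + 47740)/2 = 33082 km = 3.308×10⁷ m.
By Kepler's third law T = 2π√(a³/μ) = 2π × 3.446×10³ = 2.165×10⁴ s.
= 6.014 hours.

T ≈ 6.01 hours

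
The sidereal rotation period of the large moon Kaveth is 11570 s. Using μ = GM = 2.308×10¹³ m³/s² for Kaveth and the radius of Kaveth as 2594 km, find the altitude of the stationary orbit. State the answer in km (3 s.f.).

A synchronous orbit has period T, so by Kepler's third law a = (μT²/4π²)^(1/3).
μT²/4π² = 2.308×10¹³ × (1.157×10⁴)² / 39.48 = 7.826×10¹⁹ m³.
a = 4.277×10⁶ m = 4277.4 km.
Altitude h = a − R = 4277.4 − 2594 = 1683.4 km.

h_sync ≈ 1680 km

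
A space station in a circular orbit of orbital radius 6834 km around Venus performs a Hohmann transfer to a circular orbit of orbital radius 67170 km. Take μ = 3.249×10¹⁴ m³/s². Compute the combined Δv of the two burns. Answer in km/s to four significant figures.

r₁ = 6834 km = 6.834×10⁶ m.
r₂ = 67170 km = 6.717×10⁷ m.
Transfer ellipse a_t = (r₁ + r₂)/2 = 3.700×10⁷ m.
At r₁: circular v_c1 = √(μ/r₁) = 6895 m/s; transfer-periapsis v_p = √[μ(2/r₁ − 1/a_t)] = 9290 m/s.
Δv₁ = v_p − v_c1 = 2395 m/s.
At r₂: circular v_c2 = √(μ/r₂) = 2199 m/s; transfer-apoapsis v_a = √[μ(2/r₂ − 1/a_t)] = 945.2 m/s.
Δv₂ = v_c2 − v_a = 1254 m/s.
Total Δv = Δv₁ + Δv₂ = 3649 m/s = 3.649 km/s.

Δv_total ≈ 3.649 km/s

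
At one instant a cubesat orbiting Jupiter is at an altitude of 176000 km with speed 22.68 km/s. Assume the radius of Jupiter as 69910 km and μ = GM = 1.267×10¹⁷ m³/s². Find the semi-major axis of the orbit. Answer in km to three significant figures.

r = 69910 + 176000 = 2.4591×10⁵ km = 2.459×10⁸ m.
Specific orbital energy ε = v²/2 − μ/r = (22680)²/2 − 1.267×10¹⁷/2.459×10⁸ = -2.580×10⁸ J/kg.
Since ε = −μ/(2a), a = −μ/(2ε) = 2.455×10⁸ m = 2.4551×10⁵ km.

a ≈ 2.46×10⁵ km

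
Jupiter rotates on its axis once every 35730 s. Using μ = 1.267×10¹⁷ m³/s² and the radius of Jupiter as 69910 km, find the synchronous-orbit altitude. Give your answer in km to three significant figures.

h_sync ≈ 90100 km

A synchronous orbit has period T, so by Kepler's third law a = (μT²/4π²)^(1/3).
μT²/4π² = 1.267×10¹⁷ × (3.573×10⁴)² / 39.48 = 4.097×10²⁴ m³.
a = 1.600×10⁸ m = 1.6002×10⁵ km.
Altitude h = a − R = 1.6002×10⁵ − 69910 = 90105 km.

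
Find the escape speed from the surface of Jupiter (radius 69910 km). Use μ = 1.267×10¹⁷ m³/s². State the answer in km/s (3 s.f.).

v_esc ≈ 60.2 km/s

r = R = 6.991×10⁷ m.
Escape speed v_esc = √(2μ/r) = √(2 × 1.267×10¹⁷ / 6.991×10⁷) = √(3.625×10⁹) = 60210 m/s.
= 60.21 km/s.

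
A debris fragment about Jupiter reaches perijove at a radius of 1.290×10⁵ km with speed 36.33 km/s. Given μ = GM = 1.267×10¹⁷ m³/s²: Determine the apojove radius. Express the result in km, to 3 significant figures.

apojove radius ≈ 2.64×10⁵ km

r_p = 1.290×10⁸ m.
Specific energy ε = v²/2 − μ/r = -3.222×10⁸ J/kg, so a = −μ/(2ε) = 1.966×10⁸ m.
The apsides satisfy r_p + r_a = 2a, so the apojove radius is 2a − r_p = 2.642×10⁸ m = 2.6419×10⁵ km.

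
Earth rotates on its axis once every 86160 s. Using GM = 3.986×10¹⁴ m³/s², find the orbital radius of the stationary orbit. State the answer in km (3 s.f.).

A synchronous orbit has period T, so by Kepler's third law a = (μT²/4π²)^(1/3).
μT²/4π² = 3.986×10¹⁴ × (8.616×10⁴)² / 39.48 = 7.495×10²² m³.
a = 4.216×10⁷ m = 42163 km.

r_sync ≈ 42200 km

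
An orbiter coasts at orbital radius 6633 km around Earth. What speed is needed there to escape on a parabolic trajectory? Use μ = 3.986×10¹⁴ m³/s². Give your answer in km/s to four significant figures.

v_esc ≈ 10.96 km/s

r = 6633 km = 6.633×10⁶ m.
Escape speed v_esc = √(2μ/r) = √(2 × 3.986×10¹⁴ / 6.633×10⁶) = √(1.202×10⁸) = 10960 m/s.
= 10.96 km/s.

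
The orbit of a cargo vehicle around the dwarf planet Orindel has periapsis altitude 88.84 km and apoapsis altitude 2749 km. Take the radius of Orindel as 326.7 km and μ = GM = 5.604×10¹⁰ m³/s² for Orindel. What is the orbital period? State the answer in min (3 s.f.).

T ≈ 1020 min

r_p = 326.7 + 88.84 = 415.54 km = 4.1554×10⁵ m.
r_a = 326.7 + 2749 = 3075.7 km = 3.0757×10⁶ m.
Semi-major axis a = (r_p + r_a)/2 = (415.54 + 3075.7)/2 = 1745.6 km = 1.746×10⁶ m.
By Kepler's third law T = 2π√(a³/μ) = 2π × 9.743×10³ = 6.121×10⁴ s.
= 1020 min.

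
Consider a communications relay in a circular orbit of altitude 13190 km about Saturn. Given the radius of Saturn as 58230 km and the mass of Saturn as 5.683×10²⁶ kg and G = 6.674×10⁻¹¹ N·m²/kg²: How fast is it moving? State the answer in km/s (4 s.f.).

v ≈ 23.04 km/s

μ = GM = 6.674×10⁻¹¹ × 5.683×10²⁶ = 3.793×10¹⁶ m³/s².
r = 58230 + 13190 = 71420 km = 7.1420×10⁷ m.
For a circular orbit v = √(μ/r) = √(3.793×10¹⁶ / 7.142×10⁷) = √(5.311×10⁸) = 23040 m/s.
That is 23.04 km/s.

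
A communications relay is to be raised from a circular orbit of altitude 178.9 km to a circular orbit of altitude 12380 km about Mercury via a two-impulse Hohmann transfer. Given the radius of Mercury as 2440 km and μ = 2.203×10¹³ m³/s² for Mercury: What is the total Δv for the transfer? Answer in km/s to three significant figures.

Δv_total ≈ 1.43 km/s

r₁ = 2440 + 178.9 = 2618.9 km = 2.6189×10⁶ m.
r₂ = 2440 + 12380 = 14820 km = 1.4820×10⁷ m.
Transfer ellipse a_t = (r₁ + r₂)/2 = 8.719×10⁶ m.
At r₁: circular v_c1 = √(μ/r₁) = 2900 m/s; transfer-periherm v_p = √[μ(2/r₁ − 1/a_t)] = 3781 m/s.
Δv₁ = v_p − v_c1 = 880.8 m/s.
At r₂: circular v_c2 = √(μ/r₂) = 1219 m/s; transfer-apoherm v_a = √[μ(2/r₂ − 1/a_t)] = 668.2 m/s.
Δv₂ = v_c2 − v_a = 551.0 m/s.
Total Δv = Δv₁ + Δv₂ = 1432 m/s = 1.432 km/s.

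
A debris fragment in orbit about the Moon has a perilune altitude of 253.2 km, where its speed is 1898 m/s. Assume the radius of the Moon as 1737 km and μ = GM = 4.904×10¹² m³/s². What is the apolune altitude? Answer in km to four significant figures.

r_p = 1737 + 253.2 = 1990.2 km = 1.990×10⁶ m.
Specific energy ε = v²/2 − μ/r = -6.629×10⁵ J/kg, so a = −μ/(2ε) = 3.699×10⁶ m.
The apsides satisfy r_p + r_a = 2a, so the apolune radius is 2a − r_p = 5.408×10⁶ m = 5407.9 km.
Apolune altitude = 5407.9 − 1737 = 3670.9 km.

apolune altitude ≈ 3671 km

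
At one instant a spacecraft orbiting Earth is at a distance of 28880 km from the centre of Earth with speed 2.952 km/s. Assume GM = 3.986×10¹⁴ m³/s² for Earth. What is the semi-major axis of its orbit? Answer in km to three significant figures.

r = 2.888×10⁷ m.
Specific orbital energy ε = v²/2 − μ/r = (2952)²/2 − 3.986×10¹⁴/2.888×10⁷ = -9.445×10⁶ J/kg.
Since ε = −μ/(2a), a = −μ/(2ε) = 2.110×10⁷ m = 21102 km.

a ≈ 21100 km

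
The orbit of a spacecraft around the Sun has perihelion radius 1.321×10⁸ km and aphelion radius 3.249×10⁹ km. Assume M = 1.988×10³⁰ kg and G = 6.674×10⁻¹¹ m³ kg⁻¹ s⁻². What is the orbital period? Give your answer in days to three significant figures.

T ≈ 13900 days

μ = GM = 6.674×10⁻¹¹ × 1.988×10³⁰ = 1.327×10²⁰ m³/s².
Semi-major axis a = (r_p + r_a)/2 = (1.3210×10⁸ + 3.2490×10⁹)/2 = 1.6906×10⁹ km = 1.691×10¹² m.
By Kepler's third law T = 2π√(a³/μ) = 2π × 1.908×10⁸ = 1.199×10⁹ s.
= 13880 days.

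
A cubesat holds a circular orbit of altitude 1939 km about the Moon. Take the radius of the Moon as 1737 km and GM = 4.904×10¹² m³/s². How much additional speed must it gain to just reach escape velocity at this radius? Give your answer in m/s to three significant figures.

r = 1737 + 1939 = 3676.0 km = 3.6760×10⁶ m.
Circular speed v_c = √(μ/r) = 1155 m/s.
Escape speed v_esc = √(2μ/r) = √2 × v_c = 1633 m/s.
Δv = v_esc − v_c = 478.4 m/s.

Δv ≈ 478 m/s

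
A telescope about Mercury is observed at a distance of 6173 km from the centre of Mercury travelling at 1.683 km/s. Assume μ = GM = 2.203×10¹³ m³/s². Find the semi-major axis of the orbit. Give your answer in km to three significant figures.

r = 6.173×10⁶ m.
Specific orbital energy ε = v²/2 − μ/r = (1683)²/2 − 2.203×10¹³/6.173×10⁶ = -2.153×10⁶ J/kg.
Since ε = −μ/(2a), a = −μ/(2ε) = 5.117×10⁶ m = 5117.3 km.

a ≈ 5120 km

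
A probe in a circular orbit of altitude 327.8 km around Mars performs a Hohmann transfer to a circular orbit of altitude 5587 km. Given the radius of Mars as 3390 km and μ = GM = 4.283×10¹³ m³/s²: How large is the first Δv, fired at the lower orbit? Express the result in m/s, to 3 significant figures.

Δv ≈ 642 m/s

r₁ = 3390 + 327.8 = 3717.8 km = 3.7178×10⁶ m.
r₂ = 3390 + 5587 = 8977.0 km = 8.9770×10⁶ m.
Transfer ellipse a_t = (r₁ + r₂)/2 = 6.347×10⁶ m.
At r₁: circular v_c1 = √(μ/r₁) = 3394 m/s; transfer-periapsis v_p = √[μ(2/r₁ − 1/a_t)] = 4036 m/s.
Δv₁ = v_p − v_c1 = 642.3 m/s.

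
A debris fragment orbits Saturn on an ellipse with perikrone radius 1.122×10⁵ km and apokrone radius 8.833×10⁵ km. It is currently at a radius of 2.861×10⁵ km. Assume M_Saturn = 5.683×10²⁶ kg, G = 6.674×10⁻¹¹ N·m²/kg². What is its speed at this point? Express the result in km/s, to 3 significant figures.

v ≈ 13.7 km/s

μ = GM = 6.674×10⁻¹¹ × 5.683×10²⁶ = 3.793×10¹⁶ m³/s².
Semi-major axis a = (r_p + r_a)/2 = 4.9775×10⁵ km = 4.978×10⁸ m.
Vis-viva: v² = μ(2/r − 1/a) = 3.793×10¹⁶ × (6.991×10⁻⁹ − 2.009×10⁻⁹) = 1.889×10⁸ m²/s².
v = 13750 m/s = 13.75 km/s.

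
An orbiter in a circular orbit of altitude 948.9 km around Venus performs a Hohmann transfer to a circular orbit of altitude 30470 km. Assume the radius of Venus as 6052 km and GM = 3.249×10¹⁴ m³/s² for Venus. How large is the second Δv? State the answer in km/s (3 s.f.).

Δv ≈ 1.29 km/s

r₁ = 6052 + 948.9 = 7000.9 km = 7.0009×10⁶ m.
r₂ = 6052 + 30470 = 36522 km = 3.6522×10⁷ m.
Transfer ellipse a_t = (r₁ + r₂)/2 = 2.176×10⁷ m.
At r₁: circular v_c1 = √(μ/r₁) = 6812 m/s; transfer-periapsis v_p = √[μ(2/r₁ − 1/a_t)] = 8825 m/s.
At r₂: circular v_c2 = √(μ/r₂) = 2983 m/s; transfer-apoapsis v_a = √[μ(2/r₂ − 1/a_t)] = 1692 m/s.
Δv₂ = v_c2 − v_a = 1291 m/s.
= 1.291 km/s.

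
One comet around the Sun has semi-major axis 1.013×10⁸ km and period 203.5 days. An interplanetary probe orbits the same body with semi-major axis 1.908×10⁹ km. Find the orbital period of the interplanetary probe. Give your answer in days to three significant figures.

Kepler's third law: T² ∝ a³, so T₂ = T₁ (a₂/a₁)^(3/2).
a₂/a₁ = 18.84, (a₂/a₁)^(3/2) = 81.74.
T₂ = 203.5 × 81.74 = 16630 days.

T₂ ≈ 16600 days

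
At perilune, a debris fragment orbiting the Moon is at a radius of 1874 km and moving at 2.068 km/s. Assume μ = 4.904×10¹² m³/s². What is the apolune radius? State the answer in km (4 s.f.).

r_p = 1.874×10⁶ m.
Specific energy ε = v²/2 − μ/r = -4.786×10⁵ J/kg, so a = −μ/(2ε) = 5.124×10⁶ m.
The apsides satisfy r_p + r_a = 2a, so the apolune radius is 2a − r_p = 8.374×10⁶ m = 8373.6 km.

apolune radius ≈ 8374 km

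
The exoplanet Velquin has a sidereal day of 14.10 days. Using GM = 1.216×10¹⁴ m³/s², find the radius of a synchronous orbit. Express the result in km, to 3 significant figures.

r_sync ≈ 1.66×10⁵ km

T = 14.10 days = 1.218×10⁶ s.
A synchronous orbit has period T, so by Kepler's third law a = (μT²/4π²)^(1/3).
μT²/4π² = 1.216×10¹⁴ × (1.218×10⁶)² / 39.48 = 4.571×10²⁴ m³.
a = 1.660×10⁸ m = 1.6596×10⁵ km.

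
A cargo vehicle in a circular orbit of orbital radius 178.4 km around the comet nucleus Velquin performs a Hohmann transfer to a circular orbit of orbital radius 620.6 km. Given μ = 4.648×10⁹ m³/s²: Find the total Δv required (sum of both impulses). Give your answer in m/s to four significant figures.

Δv_total ≈ 68.48 m/s

r₁ = 178.4 km = 1.784×10⁵ m.
r₂ = 620.6 km = 6.206×10⁵ m.
Transfer ellipse a_t = (r₁ + r₂)/2 = 3.995×10⁵ m.
At r₁: circular v_c1 = √(μ/r₁) = 161.4 m/s; transfer-periapsis v_p = √[μ(2/r₁ − 1/a_t)] = 201.2 m/s.
Δv₁ = v_p − v_c1 = 39.77 m/s.
At r₂: circular v_c2 = √(μ/r₂) = 86.54 m/s; transfer-apoapsis v_a = √[μ(2/r₂ − 1/a_t)] = 57.83 m/s.
Δv₂ = v_c2 − v_a = 28.71 m/s.
Total Δv = Δv₁ + Δv₂ = 68.48 m/s.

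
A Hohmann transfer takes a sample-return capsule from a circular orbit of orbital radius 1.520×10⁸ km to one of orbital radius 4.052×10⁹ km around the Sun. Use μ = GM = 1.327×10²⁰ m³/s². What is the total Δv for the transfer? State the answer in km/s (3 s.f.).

r₁ = 1.520×10⁸ km = 1.520×10¹¹ m.
r₂ = 4.052×10⁹ km = 4.052×10¹² m.
Transfer ellipse a_t = (r₁ + r₂)/2 = 2.102×10¹² m.
At r₁: circular v_c1 = √(μ/r₁) = 29550 m/s; transfer-perihelion v_p = √[μ(2/r₁ − 1/a_t)] = 41020 m/s.
Δv₁ = v_p − v_c1 = 11480 m/s.
At r₂: circular v_c2 = √(μ/r₂) = 5723 m/s; transfer-aphelion v_a = √[μ(2/r₂ − 1/a_t)] = 1539 m/s.
Δv₂ = v_c2 − v_a = 4184 m/s.
Total Δv = Δv₁ + Δv₂ = 15660 m/s = 15.66 km/s.

Δv_total ≈ 15.7 km/s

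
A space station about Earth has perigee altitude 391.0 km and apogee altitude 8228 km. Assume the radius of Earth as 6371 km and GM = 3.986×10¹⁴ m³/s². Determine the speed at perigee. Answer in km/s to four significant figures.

v ≈ 8.976 km/s

r_p = 6371 + 391.0 = 6762.0 km = 6.7620×10⁶ m.
r_a = 6371 + 8228 = 14599 km = 1.4599×10⁷ m.
Semi-major axis a = (r_p + r_a)/2 = 10680 km = 1.068×10⁷ m.
Vis-viva: v² = μ(2/r − 1/a) = 3.986×10¹⁴ × (2.958×10⁻⁷ − 9.363×10⁻⁸) = 8.057×10⁷ m²/s².
v = 8976 m/s = 8.976 km/s.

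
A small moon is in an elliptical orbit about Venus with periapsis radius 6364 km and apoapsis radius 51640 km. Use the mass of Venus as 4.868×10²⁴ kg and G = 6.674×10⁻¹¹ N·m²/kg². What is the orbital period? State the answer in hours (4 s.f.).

T ≈ 15.12 hours

μ = GM = 6.674×10⁻¹¹ × 4.868×10²⁴ = 3.249×10¹⁴ m³/s².
Semi-major axis a = (r_p + r_a)/2 = (6364.0 + 51640)/2 = 29002 km = 2.900×10⁷ m.
By Kepler's third law T = 2π√(a³/μ) = 2π × 8.665×10³ = 5.444×10⁴ s.
= 15.12 hours.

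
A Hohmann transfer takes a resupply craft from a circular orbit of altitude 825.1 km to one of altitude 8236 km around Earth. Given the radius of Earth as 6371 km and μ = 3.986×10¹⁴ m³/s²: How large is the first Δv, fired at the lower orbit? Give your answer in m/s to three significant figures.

r₁ = 6371 + 825.1 = 7196.1 km = 7.1961×10⁶ m.
r₂ = 6371 + 8236 = 14607 km = 1.4607×10⁷ m.
Transfer ellipse a_t = (r₁ + r₂)/2 = 1.090×10⁷ m.
At r₁: circular v_c1 = √(μ/r₁) = 7443 m/s; transfer-perigee v_p = √[μ(2/r₁ − 1/a_t)] = 8615 m/s.
Δv₁ = v_p − v_c1 = 1173 m/s.

Δv ≈ 1170 m/s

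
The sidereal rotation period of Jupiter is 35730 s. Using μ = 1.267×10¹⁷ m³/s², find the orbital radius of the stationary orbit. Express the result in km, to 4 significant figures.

r_sync ≈ 1.600×10⁵ km

A synchronous orbit has period T, so by Kepler's third law a = (μT²/4π²)^(1/3).
μT²/4π² = 1.267×10¹⁷ × (3.573×10⁴)² / 39.48 = 4.097×10²⁴ m³.
a = 1.600×10⁸ m = 1.6002×10⁵ km.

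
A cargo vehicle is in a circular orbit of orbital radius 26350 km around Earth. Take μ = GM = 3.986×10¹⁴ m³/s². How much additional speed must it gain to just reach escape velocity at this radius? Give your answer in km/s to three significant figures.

Δv ≈ 1.61 km/s

r = 26350 km = 2.635×10⁷ m.
Circular speed v_c = √(μ/r) = 3889 m/s.
Escape speed v_esc = √(2μ/r) = √2 × v_c = 5500 m/s.
Δv = v_esc − v_c = 1611 m/s = 1.611 km/s.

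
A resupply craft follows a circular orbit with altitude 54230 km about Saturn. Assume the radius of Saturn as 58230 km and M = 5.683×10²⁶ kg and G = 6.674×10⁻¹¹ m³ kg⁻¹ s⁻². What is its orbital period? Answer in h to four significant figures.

T ≈ 10.69 h

μ = GM = 6.674×10⁻¹¹ × 5.683×10²⁶ = 3.793×10¹⁶ m³/s².
r = 58230 + 54230 = 112460 km = 1.1246×10⁸ m.
Kepler's third law: T = 2π√(r³/μ) = 2π√((1.125×10⁸)³ / 3.793×10¹⁶).
r³/μ = 3.750×10⁷ s², so T = 2π × 6.124×10³ = 3.848×10⁴ s.
Converting: 3.848×10⁴ s ÷ 3600 = 10.69 h.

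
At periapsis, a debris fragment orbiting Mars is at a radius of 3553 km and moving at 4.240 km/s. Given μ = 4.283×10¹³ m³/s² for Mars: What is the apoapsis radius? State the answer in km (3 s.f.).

apoapsis radius ≈ 10400 km

r_p = 3.553×10⁶ m.
Specific energy ε = v²/2 − μ/r = -3.066×10⁶ J/kg, so a = −μ/(2ε) = 6.985×10⁶ m.
The apsides satisfy r_p + r_a = 2a, so the apoapsis radius is 2a − r_p = 1.042×10⁷ m = 10417 km.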